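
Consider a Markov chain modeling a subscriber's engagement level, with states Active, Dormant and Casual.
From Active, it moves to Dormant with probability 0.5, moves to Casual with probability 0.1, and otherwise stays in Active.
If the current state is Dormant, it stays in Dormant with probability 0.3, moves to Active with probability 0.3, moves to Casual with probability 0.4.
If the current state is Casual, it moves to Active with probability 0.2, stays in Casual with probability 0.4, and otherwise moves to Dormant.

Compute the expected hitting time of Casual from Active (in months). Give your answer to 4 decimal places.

4.4444

Let t(s) be the expected number of months to first reach Casual from state s, with t(Casual) = 0. Conditioning on the first month:
t(Active) = 1 + 0.4·t(Active) + 0.5·t(Dormant)
t(Dormant) = 1 + 0.3·t(Active) + 0.3·t(Dormant)
Solving: t(Active) = 4.4444, t(Dormant) = 3.3333.
Expected months from Active to Casual: 4.4444.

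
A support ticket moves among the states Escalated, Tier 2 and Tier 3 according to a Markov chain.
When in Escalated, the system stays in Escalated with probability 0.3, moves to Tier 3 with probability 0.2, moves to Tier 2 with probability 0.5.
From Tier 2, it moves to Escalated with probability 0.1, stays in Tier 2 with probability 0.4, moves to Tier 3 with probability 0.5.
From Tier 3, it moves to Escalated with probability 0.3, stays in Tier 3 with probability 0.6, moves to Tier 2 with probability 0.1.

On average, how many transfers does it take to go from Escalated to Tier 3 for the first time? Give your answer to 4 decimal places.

2.9730

Let t(s) be the expected number of transfers to first reach Tier 3 from state s, with t(Tier 3) = 0. Conditioning on the first transfer:
t(Escalated) = 1 + 0.3·t(Escalated) + 0.5·t(Tier 2)
t(Tier 2) = 1 + 0.1·t(Escalated) + 0.4·t(Tier 2)
Solving: t(Escalated) = 2.9730, t(Tier 2) = 2.1622.
Expected transfers from Escalated to Tier 3: 2.9730.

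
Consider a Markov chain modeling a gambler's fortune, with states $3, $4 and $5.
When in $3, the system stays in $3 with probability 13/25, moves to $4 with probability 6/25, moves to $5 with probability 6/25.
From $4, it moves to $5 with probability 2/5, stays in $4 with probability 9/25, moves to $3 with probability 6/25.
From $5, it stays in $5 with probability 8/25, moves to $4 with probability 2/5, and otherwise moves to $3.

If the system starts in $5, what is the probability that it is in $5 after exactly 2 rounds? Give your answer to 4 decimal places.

Sum over the intermediate state after 1 round:
P = P($5→$3)·P($3→$5) + P($5→$4)·P($4→$5) + P($5→$5)·P($5→$5)
  = 0.28×0.24 + 0.4×0.4 + 0.32×0.32
  = 0.0672 + 0.1600 + 0.1024 = 0.3296

0.3296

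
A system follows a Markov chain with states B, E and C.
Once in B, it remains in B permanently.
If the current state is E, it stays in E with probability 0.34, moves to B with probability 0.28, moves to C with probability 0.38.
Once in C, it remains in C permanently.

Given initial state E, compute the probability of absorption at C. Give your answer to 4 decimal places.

Let h(s) be the probability of absorption at C starting from transient state s. Then h(C) = 1 and h(B) = 0. By first-step analysis:
h(E) = 0.28·0 + 0.34·h(E) + 0.38·1
Solving: h(E) = 0.5758.
Starting from E, the probability is 0.5758.

0.5758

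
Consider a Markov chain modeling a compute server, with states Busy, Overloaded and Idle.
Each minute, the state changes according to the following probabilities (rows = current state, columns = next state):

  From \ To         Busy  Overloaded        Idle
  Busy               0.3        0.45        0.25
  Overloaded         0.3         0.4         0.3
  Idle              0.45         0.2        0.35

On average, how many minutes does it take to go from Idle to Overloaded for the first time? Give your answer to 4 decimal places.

3.3577

Let t(s) be the expected number of minutes to first reach Overloaded from state s, with t(Overloaded) = 0. Conditioning on the first minute:
t(Busy) = 1 + 0.3·t(Busy) + 0.25·t(Idle)
t(Idle) = 1 + 0.45·t(Busy) + 0.35·t(Idle)
Solving: t(Busy) = 2.6277, t(Idle) = 3.3577.
Expected minutes from Idle to Overloaded: 3.3577.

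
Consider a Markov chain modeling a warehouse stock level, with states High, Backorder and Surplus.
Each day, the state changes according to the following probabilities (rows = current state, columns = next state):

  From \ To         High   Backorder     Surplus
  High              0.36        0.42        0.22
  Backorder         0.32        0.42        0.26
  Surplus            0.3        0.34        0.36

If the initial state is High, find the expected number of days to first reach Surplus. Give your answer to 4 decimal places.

Let t(s) be the expected number of days to first reach Surplus from state s, with t(Surplus) = 0. Conditioning on the first day:
t(High) = 1 + 0.36·t(High) + 0.42·t(Backorder)
t(Backorder) = 1 + 0.32·t(High) + 0.42·t(Backorder)
Solving: t(High) = 4.2230, t(Backorder) = 4.0541.
Expected days from High to Surplus: 4.2230.

4.2230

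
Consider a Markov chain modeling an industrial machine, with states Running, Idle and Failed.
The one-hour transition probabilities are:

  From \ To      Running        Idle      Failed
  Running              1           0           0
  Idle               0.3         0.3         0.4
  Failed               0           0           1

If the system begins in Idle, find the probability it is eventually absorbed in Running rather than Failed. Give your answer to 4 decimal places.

Let h(s) be the probability of absorption at Running starting from transient state s. Then h(Running) = 1 and h(Failed) = 0. By first-step analysis:
h(Idle) = 0.3·1 + 0.3·h(Idle) + 0.4·0
Solving: h(Idle) = 0.4286.
Starting from Idle, the probability is 0.4286.

0.4286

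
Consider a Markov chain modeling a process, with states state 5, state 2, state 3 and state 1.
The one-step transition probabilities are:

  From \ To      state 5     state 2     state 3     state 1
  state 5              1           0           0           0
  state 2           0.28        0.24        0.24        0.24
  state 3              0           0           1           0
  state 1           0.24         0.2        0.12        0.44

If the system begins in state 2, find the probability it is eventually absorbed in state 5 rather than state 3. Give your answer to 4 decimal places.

0.5678

Let h(s) be the probability of absorption at state 5 starting from transient state s. Then h(state 5) = 1 and h(state 3) = 0. By first-step analysis:
h(state 2) = 0.28·1 + 0.24·h(state 2) + 0.24·0 + 0.24·h(state 1)
h(state 1) = 0.24·1 + 0.2·h(state 2) + 0.12·0 + 0.44·h(state 1)
Solving: h(state 2) = 0.5678, h(state 1) = 0.6314.
Starting from state 2, the probability is 0.5678.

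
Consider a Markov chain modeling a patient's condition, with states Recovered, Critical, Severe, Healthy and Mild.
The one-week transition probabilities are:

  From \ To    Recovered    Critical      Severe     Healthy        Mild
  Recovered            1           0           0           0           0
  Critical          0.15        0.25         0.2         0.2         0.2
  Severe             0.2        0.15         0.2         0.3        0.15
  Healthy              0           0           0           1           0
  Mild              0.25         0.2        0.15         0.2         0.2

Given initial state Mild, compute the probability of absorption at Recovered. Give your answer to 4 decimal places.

0.5052

Let h(s) be the probability of absorption at Recovered starting from transient state s. Then h(Recovered) = 1 and h(Healthy) = 0. By first-step analysis:
h(Critical) = 0.15·1 + 0.25·h(Critical) + 0.2·h(Severe) + 0.2·0 + 0.2·h(Mild)
h(Severe) = 0.2·1 + 0.15·h(Critical) + 0.2·h(Severe) + 0.3·0 + 0.15·h(Mild)
h(Mild) = 0.25·1 + 0.2·h(Critical) + 0.15·h(Severe) + 0.2·0 + 0.2·h(Mild)
Solving: h(Critical) = 0.4491, h(Severe) = 0.4289, h(Mild) = 0.5052.
Starting from Mild, the probability is 0.5052.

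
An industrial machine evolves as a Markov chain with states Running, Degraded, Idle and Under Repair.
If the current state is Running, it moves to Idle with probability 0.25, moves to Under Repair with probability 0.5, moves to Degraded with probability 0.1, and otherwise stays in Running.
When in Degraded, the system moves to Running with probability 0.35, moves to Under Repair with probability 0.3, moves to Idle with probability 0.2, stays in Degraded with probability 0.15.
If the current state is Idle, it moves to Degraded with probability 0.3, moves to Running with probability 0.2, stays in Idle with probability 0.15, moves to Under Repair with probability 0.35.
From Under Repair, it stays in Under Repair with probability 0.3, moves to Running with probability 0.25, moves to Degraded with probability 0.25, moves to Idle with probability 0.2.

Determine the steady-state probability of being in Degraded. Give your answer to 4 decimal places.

Let the stationary distribution be π with π = πP and π_1 + π_2 + π_3 + π_4 = 1.
π_1 = 0.15·π_1 + 0.35·π_2 + 0.2·π_3 + 0.25·π_4
π_2 = 0.1·π_1 + 0.15·π_2 + 0.3·π_3 + 0.25·π_4
π_3 = 0.25·π_1 + 0.2·π_2 + 0.15·π_3 + 0.2·π_4
Solving with the normalization constraint gives π = (0.2367, 0.2042, 0.2017, 0.3574).
So the stationary probability of Degraded is 0.2042.

0.2042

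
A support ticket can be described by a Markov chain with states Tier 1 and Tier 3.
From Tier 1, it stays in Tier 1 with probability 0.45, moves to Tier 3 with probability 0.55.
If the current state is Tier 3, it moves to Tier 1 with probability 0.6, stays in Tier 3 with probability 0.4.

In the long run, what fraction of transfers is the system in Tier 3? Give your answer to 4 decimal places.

Let the stationary distribution be π with π = πP and π_1 + π_2 = 1.
π_1 = 0.45·π_1 + 0.6·π_2
Solving with the normalization constraint gives π = (0.5217, 0.4783).
So the stationary probability of Tier 3 is 0.4783.

0.4783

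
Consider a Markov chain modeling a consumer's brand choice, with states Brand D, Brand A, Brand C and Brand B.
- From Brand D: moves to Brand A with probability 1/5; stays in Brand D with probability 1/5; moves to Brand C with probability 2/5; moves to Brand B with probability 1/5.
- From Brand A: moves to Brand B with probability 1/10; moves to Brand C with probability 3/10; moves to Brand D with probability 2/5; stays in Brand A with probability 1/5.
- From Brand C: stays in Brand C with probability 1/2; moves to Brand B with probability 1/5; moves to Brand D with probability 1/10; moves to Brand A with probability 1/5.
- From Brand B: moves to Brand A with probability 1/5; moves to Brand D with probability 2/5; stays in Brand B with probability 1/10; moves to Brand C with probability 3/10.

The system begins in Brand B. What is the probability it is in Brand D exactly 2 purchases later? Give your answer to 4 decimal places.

Propagate the distribution vector 2 purchases from Brand B.
After 0 purchases: (0.0000, 0.0000, 0.0000, 1.0000)
After 1 purchase: (0.4000, 0.2000, 0.3000, 0.1000)
After 2 purchases: (0.2300, 0.2000, 0.4000, 0.1700)
P(in Brand D after 2 purchases) = 0.2300

0.2300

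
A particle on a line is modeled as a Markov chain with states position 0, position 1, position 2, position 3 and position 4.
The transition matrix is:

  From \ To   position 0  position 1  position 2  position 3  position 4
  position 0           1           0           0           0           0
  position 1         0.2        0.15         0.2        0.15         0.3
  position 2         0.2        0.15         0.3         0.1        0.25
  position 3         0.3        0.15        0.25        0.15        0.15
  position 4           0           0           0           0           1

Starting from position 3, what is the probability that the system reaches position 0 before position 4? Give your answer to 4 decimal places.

0.5672

Let h(s) be the probability of absorption at position 0 starting from transient state s. Then h(position 0) = 1 and h(position 4) = 0. By first-step analysis:
h(position 1) = 0.2·1 + 0.15·h(position 1) + 0.2·h(position 2) + 0.15·h(position 3) + 0.3·0
h(position 2) = 0.2·1 + 0.15·h(position 1) + 0.3·h(position 2) + 0.1·h(position 3) + 0.25·0
h(position 3) = 0.3·1 + 0.15·h(position 1) + 0.25·h(position 2) + 0.15·h(position 3) + 0.15·0
Solving: h(position 1) = 0.4441, h(position 2) = 0.4619, h(position 3) = 0.5672.
Starting from position 3, the probability is 0.5672.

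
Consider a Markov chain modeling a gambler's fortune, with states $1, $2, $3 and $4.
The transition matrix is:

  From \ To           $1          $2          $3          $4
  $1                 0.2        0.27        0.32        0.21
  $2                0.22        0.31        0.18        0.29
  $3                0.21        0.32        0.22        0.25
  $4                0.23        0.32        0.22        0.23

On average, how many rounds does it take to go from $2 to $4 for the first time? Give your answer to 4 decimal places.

3.7854

Let t(s) be the expected number of rounds to first reach $4 from state s, with t($4) = 0. Conditioning on the first round:
t($1) = 1 + 0.2·t($1) + 0.27·t($2) + 0.32·t($3)
t($2) = 1 + 0.22·t($1) + 0.31·t($2) + 0.18·t($3)
t($3) = 1 + 0.21·t($1) + 0.32·t($2) + 0.22·t($3)
Solving: t($1) = 4.1035, t($2) = 3.7854, t($3) = 3.9398.
Expected rounds from $2 to $4: 3.7854.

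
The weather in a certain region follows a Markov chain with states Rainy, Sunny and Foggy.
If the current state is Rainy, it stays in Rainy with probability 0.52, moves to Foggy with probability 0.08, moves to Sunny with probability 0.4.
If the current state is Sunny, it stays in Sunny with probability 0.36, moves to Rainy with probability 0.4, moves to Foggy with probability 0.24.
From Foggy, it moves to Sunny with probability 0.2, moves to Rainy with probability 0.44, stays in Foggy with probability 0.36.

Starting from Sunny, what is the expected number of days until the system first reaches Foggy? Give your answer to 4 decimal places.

Let t(s) be the expected number of days to first reach Foggy from state s, with t(Foggy) = 0. Conditioning on the first day:
t(Rainy) = 1 + 0.52·t(Rainy) + 0.4·t(Sunny)
t(Sunny) = 1 + 0.4·t(Rainy) + 0.36·t(Sunny)
Solving: t(Rainy) = 7.0652, t(Sunny) = 5.9783.
Expected days from Sunny to Foggy: 5.9783.

5.9783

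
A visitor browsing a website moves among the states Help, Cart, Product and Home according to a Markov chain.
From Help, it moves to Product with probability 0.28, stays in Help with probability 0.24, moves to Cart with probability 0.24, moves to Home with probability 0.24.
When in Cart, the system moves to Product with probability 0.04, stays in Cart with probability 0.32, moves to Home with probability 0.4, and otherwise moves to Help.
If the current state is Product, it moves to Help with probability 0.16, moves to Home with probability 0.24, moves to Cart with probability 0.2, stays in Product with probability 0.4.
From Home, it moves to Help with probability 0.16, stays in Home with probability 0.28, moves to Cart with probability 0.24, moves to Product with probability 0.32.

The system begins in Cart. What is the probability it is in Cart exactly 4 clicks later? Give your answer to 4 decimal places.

0.2499

Propagate the distribution vector 4 clicks from Cart.
After 0 clicks: (0.0000, 1.0000, 0.0000, 0.0000)
After 1 click: (0.2400, 0.3200, 0.0400, 0.4000)
After 2 clicks: (0.2048, 0.2640, 0.2240, 0.3072)
After 3 clicks: (0.1975, 0.2522, 0.2558, 0.2945)
After 4 clicks: (0.1960, 0.2499, 0.2620, 0.2921)
P(in Cart after 4 clicks) = 0.2499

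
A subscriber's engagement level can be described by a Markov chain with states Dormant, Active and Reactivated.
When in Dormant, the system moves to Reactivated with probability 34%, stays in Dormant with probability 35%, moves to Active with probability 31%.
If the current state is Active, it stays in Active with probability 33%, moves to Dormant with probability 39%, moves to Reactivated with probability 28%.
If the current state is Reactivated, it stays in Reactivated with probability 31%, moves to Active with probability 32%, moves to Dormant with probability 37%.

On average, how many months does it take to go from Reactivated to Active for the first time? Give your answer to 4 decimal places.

Let t(s) be the expected number of months to first reach Active from state s, with t(Active) = 0. Conditioning on the first month:
t(Dormant) = 1 + 0.35·t(Dormant) + 0.34·t(Reactivated)
t(Reactivated) = 1 + 0.37·t(Dormant) + 0.31·t(Reactivated)
Solving: t(Dormant) = 3.1918, t(Reactivated) = 3.1608.
Expected months from Reactivated to Active: 3.1608.

3.1608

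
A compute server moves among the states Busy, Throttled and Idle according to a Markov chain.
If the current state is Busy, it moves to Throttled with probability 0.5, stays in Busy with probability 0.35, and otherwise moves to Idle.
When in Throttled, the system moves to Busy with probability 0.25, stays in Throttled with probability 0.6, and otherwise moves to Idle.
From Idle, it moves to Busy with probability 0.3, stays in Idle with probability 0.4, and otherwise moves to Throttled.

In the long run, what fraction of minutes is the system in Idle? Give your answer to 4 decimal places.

0.2000

Let the stationary distribution be π with π = πP and π_1 + π_2 + π_3 = 1.
π_1 = 0.35·π_1 + 0.25·π_2 + 0.3·π_3
π_2 = 0.5·π_1 + 0.6·π_2 + 0.3·π_3
Solving with the normalization constraint gives π = (0.2889, 0.5111, 0.2000).
So the stationary probability of Idle is 0.2000.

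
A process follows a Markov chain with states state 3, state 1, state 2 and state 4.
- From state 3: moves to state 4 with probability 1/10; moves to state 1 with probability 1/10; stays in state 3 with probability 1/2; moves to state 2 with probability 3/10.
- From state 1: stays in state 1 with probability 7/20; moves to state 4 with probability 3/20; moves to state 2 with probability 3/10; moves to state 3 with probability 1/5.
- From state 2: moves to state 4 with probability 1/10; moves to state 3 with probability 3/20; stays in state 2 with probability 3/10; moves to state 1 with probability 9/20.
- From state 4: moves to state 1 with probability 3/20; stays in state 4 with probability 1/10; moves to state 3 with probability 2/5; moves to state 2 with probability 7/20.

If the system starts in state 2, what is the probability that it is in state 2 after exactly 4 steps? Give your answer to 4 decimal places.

Propagate the distribution vector 4 steps from state 2.
After 0 steps: (0.0000, 0.0000, 1.0000, 0.0000)
After 1 step: (0.1500, 0.4500, 0.3000, 0.1000)
After 2 steps: (0.2500, 0.3225, 0.3050, 0.1225)
After 3 steps: (0.2843, 0.2935, 0.3061, 0.1161)
After 4 steps: (0.2932, 0.2863, 0.3058, 0.1147)
P(in state 2 after 4 steps) = 0.3058

0.3058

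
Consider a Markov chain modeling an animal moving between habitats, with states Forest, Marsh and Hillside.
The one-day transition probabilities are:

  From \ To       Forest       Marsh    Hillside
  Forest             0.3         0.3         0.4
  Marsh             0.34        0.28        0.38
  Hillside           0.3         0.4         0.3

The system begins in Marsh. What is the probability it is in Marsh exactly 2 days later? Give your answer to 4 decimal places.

Sum over the intermediate state after 1 day:
P = P(Marsh→Forest)·P(Forest→Marsh) + P(Marsh→Marsh)·P(Marsh→Marsh) + P(Marsh→Hillside)·P(Hillside→Marsh)
  = 0.34×0.3 + 0.28×0.28 + 0.38×0.4
  = 0.1020 + 0.0784 + 0.1520 = 0.3324

0.3324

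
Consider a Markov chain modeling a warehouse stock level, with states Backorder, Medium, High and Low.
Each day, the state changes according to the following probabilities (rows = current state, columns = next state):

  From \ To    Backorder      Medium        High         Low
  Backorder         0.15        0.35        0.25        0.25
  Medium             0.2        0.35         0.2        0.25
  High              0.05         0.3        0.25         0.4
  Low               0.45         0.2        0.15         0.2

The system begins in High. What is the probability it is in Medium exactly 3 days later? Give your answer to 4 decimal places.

Propagate the distribution vector 3 days from High.
After 0 days: (0.0000, 0.0000, 1.0000, 0.0000)
After 1 day: (0.0500, 0.3000, 0.2500, 0.4000)
After 2 days: (0.2600, 0.2775, 0.1950, 0.2675)
After 3 days: (0.2246, 0.3001, 0.2094, 0.2659)
P(in Medium after 3 days) = 0.3001

0.3001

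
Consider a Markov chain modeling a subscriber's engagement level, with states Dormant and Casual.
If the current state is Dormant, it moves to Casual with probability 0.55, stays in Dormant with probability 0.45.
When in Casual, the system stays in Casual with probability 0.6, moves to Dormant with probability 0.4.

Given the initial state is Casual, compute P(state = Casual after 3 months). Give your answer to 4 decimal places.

Propagate the distribution vector 3 months from Casual.
After 0 months: (0.0000, 1.0000)
After 1 month: (0.4000, 0.6000)
After 2 months: (0.4200, 0.5800)
After 3 months: (0.4210, 0.5790)
P(in Casual after 3 months) = 0.5790

0.5790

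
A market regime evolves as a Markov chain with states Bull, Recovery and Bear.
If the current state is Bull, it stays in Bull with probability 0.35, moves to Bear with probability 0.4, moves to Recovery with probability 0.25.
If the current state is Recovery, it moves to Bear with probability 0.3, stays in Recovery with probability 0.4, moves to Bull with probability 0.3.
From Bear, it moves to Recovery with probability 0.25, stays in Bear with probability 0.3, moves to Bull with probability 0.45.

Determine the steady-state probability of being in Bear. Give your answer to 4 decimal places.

Let the stationary distribution be π with π = πP and π_1 + π_2 + π_3 = 1.
π_1 = 0.35·π_1 + 0.3·π_2 + 0.45·π_3
π_2 = 0.25·π_1 + 0.4·π_2 + 0.25·π_3
Solving with the normalization constraint gives π = (0.3690, 0.2941, 0.3369).
So the stationary probability of Bear is 0.3369.

0.3369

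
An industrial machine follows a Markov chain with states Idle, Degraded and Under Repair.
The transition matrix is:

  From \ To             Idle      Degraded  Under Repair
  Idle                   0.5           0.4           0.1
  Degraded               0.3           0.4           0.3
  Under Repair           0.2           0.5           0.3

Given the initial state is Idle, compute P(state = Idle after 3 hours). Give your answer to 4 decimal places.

0.3580

Propagate the distribution vector 3 hours from Idle.
After 0 hours: (1.0000, 0.0000, 0.0000)
After 1 hour: (0.5000, 0.4000, 0.1000)
After 2 hours: (0.3900, 0.4100, 0.2000)
After 3 hours: (0.3580, 0.4200, 0.2220)
P(in Idle after 3 hours) = 0.3580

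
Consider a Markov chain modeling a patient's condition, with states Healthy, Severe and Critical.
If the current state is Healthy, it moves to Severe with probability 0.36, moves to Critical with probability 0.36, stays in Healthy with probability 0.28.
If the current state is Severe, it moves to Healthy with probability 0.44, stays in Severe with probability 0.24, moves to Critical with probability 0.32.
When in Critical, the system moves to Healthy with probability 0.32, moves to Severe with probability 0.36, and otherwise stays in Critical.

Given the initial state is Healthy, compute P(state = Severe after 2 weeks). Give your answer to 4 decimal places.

0.3168

Sum over the intermediate state after 1 week:
P = P(Healthy→Healthy)·P(Healthy→Severe) + P(Healthy→Severe)·P(Severe→Severe) + P(Healthy→Critical)·P(Critical→Severe)
  = 0.28×0.36 + 0.36×0.24 + 0.36×0.36
  = 0.1008 + 0.0864 + 0.1296 = 0.3168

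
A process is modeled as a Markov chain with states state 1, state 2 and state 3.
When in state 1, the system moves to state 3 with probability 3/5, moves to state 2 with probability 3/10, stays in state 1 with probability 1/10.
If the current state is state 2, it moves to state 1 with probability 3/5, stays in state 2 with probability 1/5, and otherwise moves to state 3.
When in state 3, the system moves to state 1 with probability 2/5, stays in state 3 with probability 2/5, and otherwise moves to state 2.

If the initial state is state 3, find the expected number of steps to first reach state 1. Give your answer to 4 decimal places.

Let t(s) be the expected number of steps to first reach state 1 from state s, with t(state 1) = 0. Conditioning on the first step:
t(state 2) = 1 + 0.2·t(state 2) + 0.2·t(state 3)
t(state 3) = 1 + 0.2·t(state 2) + 0.4·t(state 3)
Solving: t(state 2) = 1.8182, t(state 3) = 2.2727.
Expected steps from state 3 to state 1: 2.2727.

2.2727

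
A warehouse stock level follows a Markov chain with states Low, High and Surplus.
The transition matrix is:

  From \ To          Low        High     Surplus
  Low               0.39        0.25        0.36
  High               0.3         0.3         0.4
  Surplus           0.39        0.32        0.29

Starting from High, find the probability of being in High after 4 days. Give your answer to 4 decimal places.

0.2888

Propagate the distribution vector 4 days from High.
After 0 days: (0.0000, 1.0000, 0.0000)
After 1 day: (0.3000, 0.3000, 0.4000)
After 2 days: (0.3630, 0.2930, 0.3440)
After 3 days: (0.3636, 0.2887, 0.3476)
After 4 days: (0.3640, 0.2888, 0.3472)
P(in High after 4 days) = 0.2888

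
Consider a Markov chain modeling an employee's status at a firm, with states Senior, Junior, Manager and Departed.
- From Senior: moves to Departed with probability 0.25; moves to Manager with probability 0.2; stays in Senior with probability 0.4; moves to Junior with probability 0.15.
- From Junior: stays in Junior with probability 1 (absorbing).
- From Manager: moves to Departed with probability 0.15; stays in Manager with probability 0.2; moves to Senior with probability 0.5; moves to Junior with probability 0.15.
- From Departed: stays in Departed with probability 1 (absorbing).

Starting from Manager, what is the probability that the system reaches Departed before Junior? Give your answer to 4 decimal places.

0.5658

Let h(s) be the probability of absorption at Departed starting from transient state s. Then h(Departed) = 1 and h(Junior) = 0. By first-step analysis:
h(Senior) = 0.4·h(Senior) + 0.15·0 + 0.2·h(Manager) + 0.25·1
h(Manager) = 0.5·h(Senior) + 0.15·0 + 0.2·h(Manager) + 0.15·1
Solving: h(Senior) = 0.6053, h(Manager) = 0.5658.
Starting from Manager, the probability is 0.5658.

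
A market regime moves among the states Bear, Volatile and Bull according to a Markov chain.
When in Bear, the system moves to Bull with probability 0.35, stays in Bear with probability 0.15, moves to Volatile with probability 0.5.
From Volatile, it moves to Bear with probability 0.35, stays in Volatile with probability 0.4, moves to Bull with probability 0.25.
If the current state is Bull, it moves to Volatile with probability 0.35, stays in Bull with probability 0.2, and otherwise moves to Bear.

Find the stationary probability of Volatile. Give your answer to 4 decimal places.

Let the stationary distribution be π with π = πP and π_1 + π_2 + π_3 = 1.
π_1 = 0.15·π_1 + 0.35·π_2 + 0.45·π_3
π_2 = 0.5·π_1 + 0.4·π_2 + 0.35·π_3
Solving with the normalization constraint gives π = (0.3140, 0.4180, 0.2680).
So the stationary probability of Volatile is 0.4180.

0.4180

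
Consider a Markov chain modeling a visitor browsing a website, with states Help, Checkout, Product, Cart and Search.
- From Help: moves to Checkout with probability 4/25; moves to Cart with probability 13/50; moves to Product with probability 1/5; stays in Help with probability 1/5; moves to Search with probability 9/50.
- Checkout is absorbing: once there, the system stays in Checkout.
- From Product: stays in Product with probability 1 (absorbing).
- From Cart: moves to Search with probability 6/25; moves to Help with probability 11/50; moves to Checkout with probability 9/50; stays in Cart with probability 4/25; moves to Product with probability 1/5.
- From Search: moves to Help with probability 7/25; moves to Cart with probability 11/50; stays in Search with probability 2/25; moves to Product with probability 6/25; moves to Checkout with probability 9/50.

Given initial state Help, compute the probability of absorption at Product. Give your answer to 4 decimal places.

Let h(s) be the probability of absorption at Product starting from transient state s. Then h(Product) = 1 and h(Checkout) = 0. By first-step analysis:
h(Help) = 0.2·h(Help) + 0.16·0 + 0.2·1 + 0.26·h(Cart) + 0.18·h(Search)
h(Cart) = 0.22·h(Help) + 0.18·0 + 0.2·1 + 0.16·h(Cart) + 0.24·h(Search)
h(Search) = 0.28·h(Help) + 0.18·0 + 0.24·1 + 0.22·h(Cart) + 0.08·h(Search)
Solving: h(Help) = 0.5519, h(Cart) = 0.5422, h(Search) = 0.5585.
Starting from Help, the probability is 0.5519.

0.5519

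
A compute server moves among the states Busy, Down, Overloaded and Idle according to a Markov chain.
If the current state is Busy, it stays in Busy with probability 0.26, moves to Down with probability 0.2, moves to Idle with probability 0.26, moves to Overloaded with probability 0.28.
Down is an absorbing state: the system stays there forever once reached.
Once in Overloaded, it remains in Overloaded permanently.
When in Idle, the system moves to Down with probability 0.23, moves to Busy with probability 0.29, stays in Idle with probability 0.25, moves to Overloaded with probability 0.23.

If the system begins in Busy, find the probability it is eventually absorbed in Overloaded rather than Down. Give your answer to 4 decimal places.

0.5626

Let h(s) be the probability of absorption at Overloaded starting from transient state s. Then h(Overloaded) = 1 and h(Down) = 0. By first-step analysis:
h(Busy) = 0.26·h(Busy) + 0.2·0 + 0.28·1 + 0.26·h(Idle)
h(Idle) = 0.29·h(Busy) + 0.23·0 + 0.23·1 + 0.25·h(Idle)
Solving: h(Busy) = 0.5626, h(Idle) = 0.5242.
Starting from Busy, the probability is 0.5626.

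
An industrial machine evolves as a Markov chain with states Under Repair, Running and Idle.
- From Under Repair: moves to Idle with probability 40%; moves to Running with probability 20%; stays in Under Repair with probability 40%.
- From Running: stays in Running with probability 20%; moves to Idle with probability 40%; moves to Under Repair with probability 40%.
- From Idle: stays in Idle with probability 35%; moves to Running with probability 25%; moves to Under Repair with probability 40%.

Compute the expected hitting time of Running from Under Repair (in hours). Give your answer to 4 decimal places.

4.5652

Let t(s) be the expected number of hours to first reach Running from state s, with t(Running) = 0. Conditioning on the first hour:
t(Under Repair) = 1 + 0.4·t(Under Repair) + 0.4·t(Idle)
t(Idle) = 1 + 0.4·t(Under Repair) + 0.35·t(Idle)
Solving: t(Under Repair) = 4.5652, t(Idle) = 4.3478.
Expected hours from Under Repair to Running: 4.5652.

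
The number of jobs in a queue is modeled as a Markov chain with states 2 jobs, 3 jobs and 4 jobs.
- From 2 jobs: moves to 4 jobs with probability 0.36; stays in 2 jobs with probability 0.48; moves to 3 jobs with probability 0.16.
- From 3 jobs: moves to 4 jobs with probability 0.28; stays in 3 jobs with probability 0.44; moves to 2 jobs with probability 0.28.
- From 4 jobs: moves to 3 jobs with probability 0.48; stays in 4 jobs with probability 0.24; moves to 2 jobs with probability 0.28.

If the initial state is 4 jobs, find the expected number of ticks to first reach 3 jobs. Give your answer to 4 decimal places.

Let t(s) be the expected number of ticks to first reach 3 jobs from state s, with t(3 jobs) = 0. Conditioning on the first tick:
t(2 jobs) = 1 + 0.48·t(2 jobs) + 0.36·t(4 jobs)
t(4 jobs) = 1 + 0.28·t(2 jobs) + 0.24·t(4 jobs)
Solving: t(2 jobs) = 3.8043, t(4 jobs) = 2.7174.
Expected ticks from 4 jobs to 3 jobs: 2.7174.

2.7174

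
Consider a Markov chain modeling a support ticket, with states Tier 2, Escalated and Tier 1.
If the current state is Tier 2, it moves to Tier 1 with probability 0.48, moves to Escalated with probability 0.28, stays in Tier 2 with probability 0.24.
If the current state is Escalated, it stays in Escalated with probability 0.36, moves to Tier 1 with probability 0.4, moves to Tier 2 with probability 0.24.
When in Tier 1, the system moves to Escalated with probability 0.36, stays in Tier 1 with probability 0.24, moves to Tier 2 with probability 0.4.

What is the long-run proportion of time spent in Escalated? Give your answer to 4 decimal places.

0.3361

Let the stationary distribution be π with π = πP and π_1 + π_2 + π_3 = 1.
π_1 = 0.24·π_1 + 0.24·π_2 + 0.4·π_3
π_2 = 0.28·π_1 + 0.36·π_2 + 0.36·π_3
Solving with the normalization constraint gives π = (0.2985, 0.3361, 0.3654).
So the stationary probability of Escalated is 0.3361.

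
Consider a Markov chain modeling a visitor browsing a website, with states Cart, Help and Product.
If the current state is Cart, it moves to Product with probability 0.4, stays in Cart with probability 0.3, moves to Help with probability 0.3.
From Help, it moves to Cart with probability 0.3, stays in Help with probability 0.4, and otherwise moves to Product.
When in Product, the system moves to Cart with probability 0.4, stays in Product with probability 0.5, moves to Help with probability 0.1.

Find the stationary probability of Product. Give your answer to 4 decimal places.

Let the stationary distribution be π with π = πP and π_1 + π_2 + π_3 = 1.
π_1 = 0.3·π_1 + 0.3·π_2 + 0.4·π_3
π_2 = 0.3·π_1 + 0.4·π_2 + 0.1·π_3
Solving with the normalization constraint gives π = (0.3418, 0.2405, 0.4177).
So the stationary probability of Product is 0.4177.

0.4177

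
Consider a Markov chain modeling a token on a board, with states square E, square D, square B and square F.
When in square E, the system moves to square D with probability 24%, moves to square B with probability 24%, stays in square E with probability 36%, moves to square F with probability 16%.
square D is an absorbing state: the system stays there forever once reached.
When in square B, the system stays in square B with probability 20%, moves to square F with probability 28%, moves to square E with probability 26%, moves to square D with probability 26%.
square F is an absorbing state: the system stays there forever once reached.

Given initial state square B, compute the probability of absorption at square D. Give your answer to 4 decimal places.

Let h(s) be the probability of absorption at square D starting from transient state s. Then h(square D) = 1 and h(square F) = 0. By first-step analysis:
h(square E) = 0.36·h(square E) + 0.24·1 + 0.24·h(square B) + 0.16·0
h(square B) = 0.26·h(square E) + 0.26·1 + 0.2·h(square B) + 0.28·0
Solving: h(square E) = 0.5658, h(square B) = 0.5089.
Starting from square B, the probability is 0.5089.

0.5089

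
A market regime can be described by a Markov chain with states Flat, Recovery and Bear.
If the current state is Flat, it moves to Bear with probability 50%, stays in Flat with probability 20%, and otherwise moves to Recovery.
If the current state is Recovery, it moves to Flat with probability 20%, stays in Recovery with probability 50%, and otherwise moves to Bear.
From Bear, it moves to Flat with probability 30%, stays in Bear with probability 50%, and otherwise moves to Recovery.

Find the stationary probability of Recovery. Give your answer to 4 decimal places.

0.3205

Let the stationary distribution be π with π = πP and π_1 + π_2 + π_3 = 1.
π_1 = 0.2·π_1 + 0.2·π_2 + 0.3·π_3
π_2 = 0.3·π_1 + 0.5·π_2 + 0.2·π_3
Solving with the normalization constraint gives π = (0.2436, 0.3205, 0.4359).
So the stationary probability of Recovery is 0.3205.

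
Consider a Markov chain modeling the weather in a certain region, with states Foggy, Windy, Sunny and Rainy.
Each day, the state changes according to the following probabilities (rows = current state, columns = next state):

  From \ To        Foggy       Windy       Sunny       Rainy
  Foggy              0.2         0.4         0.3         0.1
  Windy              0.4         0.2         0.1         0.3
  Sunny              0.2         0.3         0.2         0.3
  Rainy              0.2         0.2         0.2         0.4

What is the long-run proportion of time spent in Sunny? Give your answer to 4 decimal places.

Let the stationary distribution be π with π = πP and π_1 + π_2 + π_3 + π_4 = 1.
π_1 = 0.2·π_1 + 0.4·π_2 + 0.2·π_3 + 0.2·π_4
π_2 = 0.4·π_1 + 0.2·π_2 + 0.3·π_3 + 0.2·π_4
π_3 = 0.3·π_1 + 0.1·π_2 + 0.2·π_3 + 0.2·π_4
Solving with the normalization constraint gives π = (0.2541, 0.2707, 0.1983, 0.2769).
So the stationary probability of Sunny is 0.1983.

0.1983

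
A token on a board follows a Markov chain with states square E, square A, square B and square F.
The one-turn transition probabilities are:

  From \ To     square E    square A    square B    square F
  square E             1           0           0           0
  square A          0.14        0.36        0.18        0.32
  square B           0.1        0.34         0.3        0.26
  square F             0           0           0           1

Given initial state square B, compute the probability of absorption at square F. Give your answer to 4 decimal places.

Let h(s) be the probability of absorption at square F starting from transient state s. Then h(square F) = 1 and h(square E) = 0. By first-step analysis:
h(square A) = 0.14·0 + 0.36·h(square A) + 0.18·h(square B) + 0.32·1
h(square B) = 0.1·0 + 0.34·h(square A) + 0.3·h(square B) + 0.26·1
Solving: h(square A) = 0.7001, h(square B) = 0.7115.
Starting from square B, the probability is 0.7115.

0.7115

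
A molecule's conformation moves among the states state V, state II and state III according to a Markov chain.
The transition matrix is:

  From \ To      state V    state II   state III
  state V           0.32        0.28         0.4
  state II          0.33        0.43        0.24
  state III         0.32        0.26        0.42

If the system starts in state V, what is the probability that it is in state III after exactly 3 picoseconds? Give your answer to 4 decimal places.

0.3570

Propagate the distribution vector 3 picoseconds from state V.
After 0 picoseconds: (1.0000, 0.0000, 0.0000)
After 1 picosecond: (0.3200, 0.2800, 0.4000)
After 2 picoseconds: (0.3228, 0.3140, 0.3632)
After 3 picoseconds: (0.3231, 0.3198, 0.3570)
P(in state III after 3 picoseconds) = 0.3570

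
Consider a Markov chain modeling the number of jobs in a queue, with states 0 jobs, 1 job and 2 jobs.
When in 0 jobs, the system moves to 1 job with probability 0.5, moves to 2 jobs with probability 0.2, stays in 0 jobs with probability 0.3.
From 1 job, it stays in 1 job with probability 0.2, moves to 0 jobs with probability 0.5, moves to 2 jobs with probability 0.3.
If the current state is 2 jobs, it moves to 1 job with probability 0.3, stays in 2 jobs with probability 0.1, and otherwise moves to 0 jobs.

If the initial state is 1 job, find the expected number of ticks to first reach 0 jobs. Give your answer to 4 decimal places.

1.9048

Let t(s) be the expected number of ticks to first reach 0 jobs from state s, with t(0 jobs) = 0. Conditioning on the first tick:
t(1 job) = 1 + 0.2·t(1 job) + 0.3·t(2 jobs)
t(2 jobs) = 1 + 0.3·t(1 job) + 0.1·t(2 jobs)
Solving: t(1 job) = 1.9048, t(2 jobs) = 1.7460.
Expected ticks from 1 job to 0 jobs: 1.9048.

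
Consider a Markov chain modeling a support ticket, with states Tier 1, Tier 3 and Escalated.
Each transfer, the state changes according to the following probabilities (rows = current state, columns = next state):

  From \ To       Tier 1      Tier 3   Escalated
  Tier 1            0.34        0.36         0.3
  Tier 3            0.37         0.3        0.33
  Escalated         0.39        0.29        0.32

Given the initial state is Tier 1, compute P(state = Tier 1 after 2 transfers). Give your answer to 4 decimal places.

0.3658

Sum over the intermediate state after 1 transfer:
P = P(Tier 1→Tier 1)·P(Tier 1→Tier 1) + P(Tier 1→Tier 3)·P(Tier 3→Tier 1) + P(Tier 1→Escalated)·P(Escalated→Tier 1)
  = 0.34×0.34 + 0.36×0.37 + 0.3×0.39
  = 0.1156 + 0.1332 + 0.1170 = 0.3658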